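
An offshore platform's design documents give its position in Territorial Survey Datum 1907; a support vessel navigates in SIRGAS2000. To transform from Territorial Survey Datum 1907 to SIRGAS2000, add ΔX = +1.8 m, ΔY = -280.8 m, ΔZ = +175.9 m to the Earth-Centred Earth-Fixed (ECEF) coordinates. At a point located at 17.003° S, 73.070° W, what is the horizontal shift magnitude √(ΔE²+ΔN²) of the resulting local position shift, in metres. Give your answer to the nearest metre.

260 m

The local east axis at (φ, λ) is (−sin λ, cos λ, 0), so ΔE = −sin(-73.070°)·1.8 + cos(-73.070°)·(-280.8) = -80.05 m.
The local north axis is (−sin φ cos λ, −sin φ sin λ, cos φ), giving ΔN = 0.153 + 78.553 + 168.211 = 246.92 m.
Horizontal magnitude = √(ΔE² + ΔN²) = √((-80.05)² + 246.92²) = 259.57 m.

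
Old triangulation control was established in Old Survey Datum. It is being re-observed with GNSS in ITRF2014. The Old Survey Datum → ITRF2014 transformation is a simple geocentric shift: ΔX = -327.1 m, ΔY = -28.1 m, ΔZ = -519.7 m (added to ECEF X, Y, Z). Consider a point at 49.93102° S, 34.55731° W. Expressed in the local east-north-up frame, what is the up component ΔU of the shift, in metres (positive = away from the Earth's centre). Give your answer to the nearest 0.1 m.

ΔU = 234.6 m

At φ = -49.93102°, λ = -34.55731°: sin φ = -0.765270, cos φ = 0.643709, sin λ = -0.567230, cos λ = 0.823559.
ΔU = cos φ cos λ·ΔX + cos φ sin λ·ΔY + sin φ·ΔZ = (0.643709)(0.823559)(-327.1) + (0.643709)(-0.567230)(-28.1) + (-0.765270)(-519.7) = 234.56 m.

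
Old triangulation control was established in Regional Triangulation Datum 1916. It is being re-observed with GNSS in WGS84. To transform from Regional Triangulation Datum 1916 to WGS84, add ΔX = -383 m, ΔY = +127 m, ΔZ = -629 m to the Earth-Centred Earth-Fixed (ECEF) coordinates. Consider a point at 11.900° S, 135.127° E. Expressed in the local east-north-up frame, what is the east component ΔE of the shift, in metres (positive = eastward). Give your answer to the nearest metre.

ΔE = 180 m

The local east axis at (φ, λ) is (−sin λ, cos λ, 0), so ΔE = −sin(135.127°)·(-383) + cos(135.127°)·127 = 180.22 m.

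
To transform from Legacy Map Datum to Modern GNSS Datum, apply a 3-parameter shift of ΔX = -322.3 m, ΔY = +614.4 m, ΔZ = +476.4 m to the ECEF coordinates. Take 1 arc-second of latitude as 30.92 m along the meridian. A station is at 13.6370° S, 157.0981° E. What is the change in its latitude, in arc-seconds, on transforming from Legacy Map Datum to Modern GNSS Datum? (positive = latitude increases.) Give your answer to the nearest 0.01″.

sin φ = -0.235770, cos φ = 0.971809, sin λ = 0.389154, cos λ = -0.921173.
North component: ΔN = −sin φ cos λ·ΔX − sin φ sin λ·ΔY + cos φ·ΔZ = −(-0.235770)(-0.921173)(-322.3) − (-0.235770)(0.389154)(614.4) + (0.971809)(476.4) = 589.34 m.
1° of latitude spans 3600 × 30.92 = 111312 m, so Δφ = 589.34 / 111312 × 3600 = 19.060″.

Δφ = 19.06″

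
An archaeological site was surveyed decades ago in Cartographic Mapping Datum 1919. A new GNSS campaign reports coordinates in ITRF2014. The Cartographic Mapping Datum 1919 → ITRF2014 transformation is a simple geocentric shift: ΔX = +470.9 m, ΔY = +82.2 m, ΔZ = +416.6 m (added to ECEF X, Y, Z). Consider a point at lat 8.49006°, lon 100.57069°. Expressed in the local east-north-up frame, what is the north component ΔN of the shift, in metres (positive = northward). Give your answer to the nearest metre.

ΔN = 413 m

At φ = 8.49006°, λ = 100.57069°: sin φ = 0.147638, cos φ = 0.989041, sin λ = 0.983029, cos λ = -0.183449.
ΔN = −sin φ cos λ·ΔX − sin φ sin λ·ΔY + cos φ·ΔZ = −(0.147638)(-0.183449)(470.9) − (0.147638)(0.983029)(82.2) + (0.989041)(416.6) = 412.86 m.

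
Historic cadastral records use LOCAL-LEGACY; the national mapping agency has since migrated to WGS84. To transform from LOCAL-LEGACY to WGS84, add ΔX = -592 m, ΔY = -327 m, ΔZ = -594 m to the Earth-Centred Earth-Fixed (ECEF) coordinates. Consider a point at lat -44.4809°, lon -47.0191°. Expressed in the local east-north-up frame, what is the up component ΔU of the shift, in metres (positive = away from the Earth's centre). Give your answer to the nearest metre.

At φ = -44.4809°, λ = -47.0191°: sin φ = -0.700671, cos φ = 0.713484, sin λ = -0.731581, cos λ = 0.681755.
ΔU = cos φ cos λ·ΔX + cos φ sin λ·ΔY + sin φ·ΔZ = (0.713484)(0.681755)(-592) + (0.713484)(-0.731581)(-327) + (-0.700671)(-594) = 298.92 m.

ΔU = 299 m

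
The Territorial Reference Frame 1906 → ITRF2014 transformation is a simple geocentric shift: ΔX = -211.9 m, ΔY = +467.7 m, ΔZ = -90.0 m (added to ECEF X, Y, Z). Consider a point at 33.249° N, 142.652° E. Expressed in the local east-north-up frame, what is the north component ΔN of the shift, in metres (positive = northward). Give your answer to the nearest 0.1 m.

ΔN = -323.2 m

The local north axis is (−sin φ cos λ, −sin φ sin λ, cos φ), giving ΔN = -92.359 − 155.564 − 75.267 = -323.19 m.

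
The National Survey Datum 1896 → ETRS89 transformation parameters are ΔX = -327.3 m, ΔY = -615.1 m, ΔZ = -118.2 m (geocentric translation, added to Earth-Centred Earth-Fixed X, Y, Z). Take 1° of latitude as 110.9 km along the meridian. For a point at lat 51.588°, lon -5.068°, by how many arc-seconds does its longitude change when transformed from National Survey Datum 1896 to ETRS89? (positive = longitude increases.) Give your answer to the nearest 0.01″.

sin φ = 0.783563, cos φ = 0.621312, sin λ = -0.088338, cos λ = 0.996091.
East component: ΔE = −sin λ·ΔX + cos λ·ΔY = −(-0.088338)(-327.3) + (0.996091)(-615.1) = -641.61 m.
1° of latitude spans 110900 m; at latitude φ, 1° of longitude spans that × cos φ = 68903.5 m, so Δλ = -641.61 / 68903.5 × 3600 = -33.522″.

Δλ = -33.52″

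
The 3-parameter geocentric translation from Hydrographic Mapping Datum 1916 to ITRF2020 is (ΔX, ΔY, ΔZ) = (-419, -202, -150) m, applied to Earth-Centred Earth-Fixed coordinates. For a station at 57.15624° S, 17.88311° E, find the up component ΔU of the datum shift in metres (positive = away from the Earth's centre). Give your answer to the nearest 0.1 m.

At φ = -57.15624°, λ = 17.88311°: sin φ = -0.840153, cos φ = 0.542350, sin λ = 0.307076, cos λ = 0.951685.
ΔU = cos φ cos λ·ΔX + cos φ sin λ·ΔY + sin φ·ΔZ = (0.542350)(0.951685)(-419) + (0.542350)(0.307076)(-202) + (-0.840153)(-150) = -123.88 m.

ΔU = -123.9 m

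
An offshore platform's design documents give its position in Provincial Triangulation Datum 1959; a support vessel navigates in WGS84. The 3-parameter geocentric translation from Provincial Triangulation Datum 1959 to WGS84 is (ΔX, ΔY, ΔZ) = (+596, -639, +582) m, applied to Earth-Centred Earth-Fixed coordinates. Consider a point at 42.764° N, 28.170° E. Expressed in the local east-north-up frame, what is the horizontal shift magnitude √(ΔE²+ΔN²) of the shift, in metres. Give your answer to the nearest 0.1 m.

At φ = 42.764°, λ = 28.170°: sin φ = 0.678980, cos φ = 0.734157, sin λ = 0.472089, cos λ = 0.881551.
ΔE = −sin λ·ΔX + cos λ·ΔY = −(0.472089)·(596) + (0.881551)·(-639) = -844.68 m.
ΔN = −sin φ cos λ·ΔX − sin φ sin λ·ΔY + cos φ·ΔZ = −(0.678980)(0.881551)(596) − (0.678980)(0.472089)(-639) + (0.734157)(582) = 275.36 m.
Horizontal magnitude = √(ΔE² + ΔN²) = √((-844.68)² + 275.36²) = 888.43 m.

888.4 m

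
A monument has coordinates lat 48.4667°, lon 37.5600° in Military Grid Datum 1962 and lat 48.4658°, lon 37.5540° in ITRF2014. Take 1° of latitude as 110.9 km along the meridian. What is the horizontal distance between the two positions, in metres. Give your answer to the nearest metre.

Δφ = 48.4658° − 48.4667° = -0.0009°; Δλ = 37.5540° − 37.5600° = -0.0060°.
ΔN = Δφ × 110900 = -99.8 m; ΔE = Δλ × 110900 × cos(48.4667°) = -0.0060 × 110900 × 0.663055 = -441.2 m.
Distance = √(ΔE² + ΔN²) = √((-441.2)² + (-99.8)²) = 452.3 m.

452 m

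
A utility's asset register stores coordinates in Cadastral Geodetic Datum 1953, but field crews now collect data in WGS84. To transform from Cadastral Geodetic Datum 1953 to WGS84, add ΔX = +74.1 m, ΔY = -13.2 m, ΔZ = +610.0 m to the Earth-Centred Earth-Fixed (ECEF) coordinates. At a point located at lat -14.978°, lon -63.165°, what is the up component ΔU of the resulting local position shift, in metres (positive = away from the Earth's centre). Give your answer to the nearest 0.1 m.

The local up (radial) axis is (cos φ cos λ, cos φ sin λ, sin φ), giving ΔU = 32.314 + 11.378 − 157.653 = -113.96 m.

ΔU = -114.0 m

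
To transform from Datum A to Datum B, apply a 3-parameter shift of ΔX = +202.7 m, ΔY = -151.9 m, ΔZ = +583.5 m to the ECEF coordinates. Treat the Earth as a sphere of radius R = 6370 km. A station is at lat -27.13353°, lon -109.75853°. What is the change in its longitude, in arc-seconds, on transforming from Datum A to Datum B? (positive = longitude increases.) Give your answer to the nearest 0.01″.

sin φ = -0.456066, cos φ = 0.889946, sin λ = -0.941126, cos λ = -0.338057.
East component: ΔE = −sin λ·ΔX + cos λ·ΔY = −(-0.941126)(202.7) + (-0.338057)(-151.9) = 242.12 m.
1° of latitude spans πR/180 = 111177 m; at latitude φ, 1° of longitude spans that × cos φ = 98942.0 m, so Δλ = 242.12 / 98942.0 × 3600 = 8.809″.

Δλ = 8.81″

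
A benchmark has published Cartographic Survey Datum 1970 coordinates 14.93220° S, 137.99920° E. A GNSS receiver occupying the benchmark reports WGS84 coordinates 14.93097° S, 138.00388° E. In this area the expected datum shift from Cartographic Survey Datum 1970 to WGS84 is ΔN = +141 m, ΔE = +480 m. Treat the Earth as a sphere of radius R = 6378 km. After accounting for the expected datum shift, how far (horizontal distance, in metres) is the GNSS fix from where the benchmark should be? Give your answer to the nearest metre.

24 m

Observed coordinate differences: Δφ = +0.00123°, Δλ = +0.00468°.
Converting to metres (1° lat = 111317 m, cos φ = 0.966231): observed ΔN = 136.9 m, observed ΔE = 503.4 m.
Subtracting the expected shift leaves a residual of 136.9 − (141) = -4.1 m north and 503.4 − (480) = 23.4 m east.
Residual distance = √((-4.1)² + 23.4²) = 23.7 m.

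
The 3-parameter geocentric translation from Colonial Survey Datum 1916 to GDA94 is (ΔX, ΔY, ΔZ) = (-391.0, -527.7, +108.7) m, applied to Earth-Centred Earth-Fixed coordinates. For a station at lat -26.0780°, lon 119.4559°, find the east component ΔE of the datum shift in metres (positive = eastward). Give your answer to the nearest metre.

The local east axis at (φ, λ) is (−sin λ, cos λ, 0), so ΔE = −sin(119.4559°)·(-391.0) + cos(119.4559°)·(-527.7) = 599.96 m.

ΔE = 600 m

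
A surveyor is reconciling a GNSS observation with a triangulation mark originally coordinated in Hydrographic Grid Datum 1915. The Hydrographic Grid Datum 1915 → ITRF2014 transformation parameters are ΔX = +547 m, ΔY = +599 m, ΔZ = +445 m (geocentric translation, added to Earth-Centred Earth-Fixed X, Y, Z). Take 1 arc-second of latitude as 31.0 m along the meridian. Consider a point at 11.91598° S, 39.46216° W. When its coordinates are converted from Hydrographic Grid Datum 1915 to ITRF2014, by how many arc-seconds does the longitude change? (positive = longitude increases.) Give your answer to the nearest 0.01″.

sin φ = -0.206477, cos φ = 0.978451, sin λ = -0.635568, cos λ = 0.772045.
East component: ΔE = −sin λ·ΔX + cos λ·ΔY = −(-0.635568)(547) + (0.772045)(599) = 810.11 m.
1° of latitude spans 3600 × 31.00 = 111600 m; at latitude φ, 1° of longitude spans that × cos φ = 109195.2 m, so Δλ = 810.11 / 109195.2 × 3600 = 26.708″.

Δλ = 26.71″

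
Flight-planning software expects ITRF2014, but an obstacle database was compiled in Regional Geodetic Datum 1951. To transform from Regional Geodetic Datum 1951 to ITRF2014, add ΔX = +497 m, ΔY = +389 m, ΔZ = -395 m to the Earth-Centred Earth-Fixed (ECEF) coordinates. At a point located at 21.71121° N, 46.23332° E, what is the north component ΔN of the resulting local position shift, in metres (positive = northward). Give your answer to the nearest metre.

The local north axis is (−sin φ cos λ, −sin φ sin λ, cos φ), giving ΔN = -127.176 − 103.921 − 366.979 = -598.08 m.

ΔN = -598 m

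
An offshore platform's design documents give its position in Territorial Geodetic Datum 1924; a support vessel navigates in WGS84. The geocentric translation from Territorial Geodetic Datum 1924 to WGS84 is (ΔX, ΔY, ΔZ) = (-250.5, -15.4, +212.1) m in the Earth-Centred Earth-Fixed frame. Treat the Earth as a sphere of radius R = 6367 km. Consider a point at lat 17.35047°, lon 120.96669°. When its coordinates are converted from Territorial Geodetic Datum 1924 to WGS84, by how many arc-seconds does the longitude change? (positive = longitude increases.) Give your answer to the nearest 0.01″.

sin φ = 0.298216, cos φ = 0.954498, sin λ = 0.857467, cos λ = -0.514540.
East component: ΔE = −sin λ·ΔX + cos λ·ΔY = −(0.857467)(-250.5) + (-0.514540)(-15.4) = 222.72 m.
1° of latitude spans πR/180 = 111125 m; at latitude φ, 1° of longitude spans that × cos φ = 106068.8 m, so Δλ = 222.72 / 106068.8 × 3600 = 7.559″.

Δλ = 7.56″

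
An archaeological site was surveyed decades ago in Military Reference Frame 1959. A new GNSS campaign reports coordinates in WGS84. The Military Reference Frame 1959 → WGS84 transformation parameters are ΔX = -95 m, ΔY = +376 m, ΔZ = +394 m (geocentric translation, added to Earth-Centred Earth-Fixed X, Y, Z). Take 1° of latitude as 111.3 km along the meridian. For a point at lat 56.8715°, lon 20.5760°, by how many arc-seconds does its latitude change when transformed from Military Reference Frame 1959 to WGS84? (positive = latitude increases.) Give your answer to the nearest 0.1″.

sin φ = 0.837447, cos φ = 0.546519, sin λ = 0.351450, cos λ = 0.936207.
North component: ΔN = −sin φ cos λ·ΔX − sin φ sin λ·ΔY + cos φ·ΔZ = −(0.837447)(0.936207)(-95) − (0.837447)(0.351450)(376) + (0.546519)(394) = 179.15 m.
1° of latitude spans 111300 m, so Δφ = 179.15 / 111300 × 3600 = 5.794″.

Δφ = 5.8″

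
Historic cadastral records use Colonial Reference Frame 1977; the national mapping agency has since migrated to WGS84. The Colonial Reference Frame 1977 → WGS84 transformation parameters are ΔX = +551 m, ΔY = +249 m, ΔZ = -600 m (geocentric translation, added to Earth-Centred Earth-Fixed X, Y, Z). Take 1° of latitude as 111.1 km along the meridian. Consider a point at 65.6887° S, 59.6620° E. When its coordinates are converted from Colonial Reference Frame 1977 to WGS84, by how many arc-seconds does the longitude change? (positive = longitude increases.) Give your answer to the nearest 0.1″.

sin φ = -0.911322, cos φ = 0.411694, sin λ = 0.863061, cos λ = 0.505100.
East component: ΔE = −sin λ·ΔX + cos λ·ΔY = −(0.863061)(551) + (0.505100)(249) = -349.78 m.
1° of latitude spans 111100 m; at latitude φ, 1° of longitude spans that × cos φ = 45739.2 m, so Δλ = -349.78 / 45739.2 × 3600 = -27.530″.

Δλ = -27.5″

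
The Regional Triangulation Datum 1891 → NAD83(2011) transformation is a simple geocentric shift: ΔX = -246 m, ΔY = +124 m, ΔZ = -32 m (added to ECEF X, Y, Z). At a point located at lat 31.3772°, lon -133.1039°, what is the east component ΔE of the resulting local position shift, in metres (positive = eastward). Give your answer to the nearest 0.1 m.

ΔE = -264.3 m

The local east axis at (φ, λ) is (−sin λ, cos λ, 0), so ΔE = −sin(-133.1039°)·(-246) + cos(-133.1039°)·124 = -264.34 m.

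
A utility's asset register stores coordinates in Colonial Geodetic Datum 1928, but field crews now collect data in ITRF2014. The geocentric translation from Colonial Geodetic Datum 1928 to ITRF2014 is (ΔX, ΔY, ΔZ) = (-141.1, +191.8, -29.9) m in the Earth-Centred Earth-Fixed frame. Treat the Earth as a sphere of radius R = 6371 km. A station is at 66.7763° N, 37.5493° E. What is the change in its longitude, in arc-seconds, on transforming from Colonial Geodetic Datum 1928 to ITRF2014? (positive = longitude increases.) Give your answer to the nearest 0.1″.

sin φ = 0.918972, cos φ = 0.394322, sin λ = 0.609444, cos λ = 0.792829.
East component: ΔE = −sin λ·ΔX + cos λ·ΔY = −(0.609444)(-141.1) + (0.792829)(191.8) = 238.06 m.
1° of latitude spans πR/180 = 111195 m; at latitude φ, 1° of longitude spans that × cos φ = 43846.6 m, so Δλ = 238.06 / 43846.6 × 3600 = 19.546″.

Δλ = 19.5″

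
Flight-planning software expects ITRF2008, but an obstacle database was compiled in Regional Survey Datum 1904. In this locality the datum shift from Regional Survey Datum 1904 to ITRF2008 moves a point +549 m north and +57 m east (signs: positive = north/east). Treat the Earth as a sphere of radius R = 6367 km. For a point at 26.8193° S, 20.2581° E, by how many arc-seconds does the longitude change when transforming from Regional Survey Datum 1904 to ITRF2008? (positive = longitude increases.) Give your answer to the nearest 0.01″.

Δλ = 2.07″

At latitude -26.8193°, cos φ = 0.892434.
One radian of longitude at latitude φ spans R cos φ, so Δλ = ΔE / (R cos φ) = 57.0 / (6367000 × 0.892434) = 1.0031e-05 rad = 2.069″.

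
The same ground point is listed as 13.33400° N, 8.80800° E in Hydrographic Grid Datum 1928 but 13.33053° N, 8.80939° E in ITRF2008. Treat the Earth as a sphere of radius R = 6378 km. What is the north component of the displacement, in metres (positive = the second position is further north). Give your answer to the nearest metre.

ΔN = -386 m

Δφ = 13.33053° − 13.33400° = -0.00347°; Δλ = 8.80939° − 8.80800° = +0.00139°.
1° along a meridian = πR/180 = 111317 m.
ΔN = Δφ × 111317 = -386.3 m; ΔE = Δλ × 111317 × cos(13.33400°) = +0.00139 × 111317 × 0.973042 = 150.6 m.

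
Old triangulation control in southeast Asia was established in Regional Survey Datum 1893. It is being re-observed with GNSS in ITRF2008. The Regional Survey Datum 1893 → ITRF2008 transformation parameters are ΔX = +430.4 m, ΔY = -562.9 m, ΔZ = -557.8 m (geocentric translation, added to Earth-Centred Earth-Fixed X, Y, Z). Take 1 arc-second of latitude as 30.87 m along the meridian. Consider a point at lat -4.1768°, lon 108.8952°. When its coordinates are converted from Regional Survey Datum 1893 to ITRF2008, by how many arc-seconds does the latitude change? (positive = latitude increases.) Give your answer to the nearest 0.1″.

Δφ = -19.6″

sin φ = -0.072834, cos φ = 0.997344, sin λ = 0.946112, cos λ = -0.323838.
North component: ΔN = −sin φ cos λ·ΔX − sin φ sin λ·ΔY + cos φ·ΔZ = −(-0.072834)(-0.323838)(430.4) − (-0.072834)(0.946112)(-562.9) + (0.997344)(-557.8) = -605.26 m.
1° of latitude spans 3600 × 30.87 = 111132 m, so Δφ = -605.26 / 111132 × 3600 = -19.607″.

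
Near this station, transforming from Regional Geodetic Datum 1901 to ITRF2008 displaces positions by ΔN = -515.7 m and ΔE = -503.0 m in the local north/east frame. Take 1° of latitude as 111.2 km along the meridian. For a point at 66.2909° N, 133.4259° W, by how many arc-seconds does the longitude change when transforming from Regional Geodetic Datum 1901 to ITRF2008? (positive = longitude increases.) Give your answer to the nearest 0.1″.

Δλ = -40.5″

At latitude 66.2909°, cos φ = 0.402093.
1° of longitude at this latitude = 111.2 × cos φ = 44.71 km, so Δλ = -503.0 / 44712.8 = -0.0112496° = -40.499″.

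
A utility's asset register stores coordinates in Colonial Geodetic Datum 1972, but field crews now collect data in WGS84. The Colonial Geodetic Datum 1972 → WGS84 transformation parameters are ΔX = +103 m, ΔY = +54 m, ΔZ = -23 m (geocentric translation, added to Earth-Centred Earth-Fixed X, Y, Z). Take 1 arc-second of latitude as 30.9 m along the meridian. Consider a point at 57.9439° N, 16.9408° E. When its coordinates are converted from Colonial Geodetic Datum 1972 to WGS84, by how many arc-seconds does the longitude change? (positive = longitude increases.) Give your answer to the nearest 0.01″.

Δλ = 1.32″

sin φ = 0.847529, cos φ = 0.530749, sin λ = 0.291383, cos λ = 0.956606.
East component: ΔE = −sin λ·ΔX + cos λ·ΔY = −(0.291383)(103) + (0.956606)(54) = 21.64 m.
1° of latitude spans 3600 × 30.90 = 111240 m; at latitude φ, 1° of longitude spans that × cos φ = 59040.6 m, so Δλ = 21.64 / 59040.6 × 3600 = 1.320″.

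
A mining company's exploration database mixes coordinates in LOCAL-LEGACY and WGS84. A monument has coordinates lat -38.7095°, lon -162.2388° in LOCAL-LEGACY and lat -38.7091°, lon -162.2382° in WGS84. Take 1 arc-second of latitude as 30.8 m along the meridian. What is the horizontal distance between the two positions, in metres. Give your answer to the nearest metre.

68 m

Δφ = -38.7091° − -38.7095° = +0.0004°; Δλ = -162.2382° − -162.2388° = +0.0006°.
1° of latitude = 3600 × 30.80 = 110880 m.
ΔN = Δφ × 110880 = 44.4 m; ΔE = Δλ × 110880 × cos(-38.7095°) = +0.0006 × 110880 × 0.780327 = 51.9 m.
Distance = √(ΔE² + ΔN²) = √(51.9² + 44.4²) = 68.3 m.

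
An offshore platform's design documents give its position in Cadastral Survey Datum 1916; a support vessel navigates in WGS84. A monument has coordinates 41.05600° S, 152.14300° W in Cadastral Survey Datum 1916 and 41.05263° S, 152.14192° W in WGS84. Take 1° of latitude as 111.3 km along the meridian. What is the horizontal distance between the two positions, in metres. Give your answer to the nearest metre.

386 m

Δφ = -41.05263° − -41.05600° = +0.00337°; Δλ = -152.14192° − -152.14300° = +0.00108°.
ΔN = Δφ × 111300 = 375.1 m; ΔE = Δλ × 111300 × cos(-41.05600°) = +0.00108 × 111300 × 0.754068 = 90.6 m.
Distance = √(ΔE² + ΔN²) = √(90.6² + 375.1²) = 385.9 m.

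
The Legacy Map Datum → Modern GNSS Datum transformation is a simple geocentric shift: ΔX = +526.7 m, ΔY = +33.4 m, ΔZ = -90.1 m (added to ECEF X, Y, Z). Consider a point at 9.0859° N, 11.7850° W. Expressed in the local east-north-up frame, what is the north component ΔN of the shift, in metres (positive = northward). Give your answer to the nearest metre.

ΔN = -169 m

The local north axis is (−sin φ cos λ, −sin φ sin λ, cos φ), giving ΔN = -81.421 + 1.077 − 88.969 = -169.31 m.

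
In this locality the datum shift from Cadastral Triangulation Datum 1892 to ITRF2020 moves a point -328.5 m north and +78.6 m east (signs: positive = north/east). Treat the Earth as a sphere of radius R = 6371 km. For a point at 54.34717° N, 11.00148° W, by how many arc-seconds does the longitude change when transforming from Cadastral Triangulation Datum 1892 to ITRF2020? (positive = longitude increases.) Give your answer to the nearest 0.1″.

At latitude 54.34717°, cos φ = 0.582872.
One radian of longitude at latitude φ spans R cos φ, so Δλ = ΔE / (R cos φ) = 78.6 / (6371000 × 0.582872) = 2.1166e-05 rad = 4.366″.

Δλ = 4.4″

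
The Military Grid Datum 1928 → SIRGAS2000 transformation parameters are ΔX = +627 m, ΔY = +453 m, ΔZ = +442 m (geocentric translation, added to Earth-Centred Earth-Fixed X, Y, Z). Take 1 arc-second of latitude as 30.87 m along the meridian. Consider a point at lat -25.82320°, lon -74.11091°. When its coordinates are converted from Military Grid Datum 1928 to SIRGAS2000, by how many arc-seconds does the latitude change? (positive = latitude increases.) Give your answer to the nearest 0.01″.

Δφ = 9.16″

sin φ = -0.435596, cos φ = 0.900142, sin λ = -0.961793, cos λ = 0.273776.
North component: ΔN = −sin φ cos λ·ΔX − sin φ sin λ·ΔY + cos φ·ΔZ = −(-0.435596)(0.273776)(627) − (-0.435596)(-0.961793)(453) + (0.900142)(442) = 282.85 m.
1° of latitude spans 3600 × 30.87 = 111132 m, so Δφ = 282.85 / 111132 × 3600 = 9.163″.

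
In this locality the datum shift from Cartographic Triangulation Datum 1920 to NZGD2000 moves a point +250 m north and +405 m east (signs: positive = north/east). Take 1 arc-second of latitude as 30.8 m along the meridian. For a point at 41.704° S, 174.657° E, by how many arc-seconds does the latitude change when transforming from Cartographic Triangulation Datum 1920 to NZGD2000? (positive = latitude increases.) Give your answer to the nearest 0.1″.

Δφ = 8.1″

1″ of latitude = 30.80 m, so Δφ = 250.0 / 30.80 = 8.117″.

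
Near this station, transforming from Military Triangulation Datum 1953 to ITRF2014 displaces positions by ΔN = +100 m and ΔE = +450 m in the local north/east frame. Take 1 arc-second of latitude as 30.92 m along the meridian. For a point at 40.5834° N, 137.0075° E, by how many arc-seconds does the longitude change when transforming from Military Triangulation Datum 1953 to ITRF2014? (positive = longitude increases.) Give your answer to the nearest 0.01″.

Δλ = 19.16″

At latitude 40.5834°, cos φ = 0.759460.
1″ of longitude at this latitude = 30.92 × cos φ = 23.4825 m, so Δλ = 450.0 / 23.4825 = 19.163″.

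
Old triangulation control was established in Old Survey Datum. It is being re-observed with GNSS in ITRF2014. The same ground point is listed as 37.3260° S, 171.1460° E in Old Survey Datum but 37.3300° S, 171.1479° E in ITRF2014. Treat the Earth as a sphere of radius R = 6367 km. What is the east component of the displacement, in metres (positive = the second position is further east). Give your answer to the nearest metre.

Δφ = -37.3300° − -37.3260° = -0.0040°; Δλ = 171.1479° − 171.1460° = +0.0019°.
1° along a meridian = πR/180 = 111125 m.
ΔN = Δφ × 111125 = -444.5 m; ΔE = Δλ × 111125 × cos(-37.3260°) = +0.0019 × 111125 × 0.795198 = 167.9 m.

ΔE = 168 m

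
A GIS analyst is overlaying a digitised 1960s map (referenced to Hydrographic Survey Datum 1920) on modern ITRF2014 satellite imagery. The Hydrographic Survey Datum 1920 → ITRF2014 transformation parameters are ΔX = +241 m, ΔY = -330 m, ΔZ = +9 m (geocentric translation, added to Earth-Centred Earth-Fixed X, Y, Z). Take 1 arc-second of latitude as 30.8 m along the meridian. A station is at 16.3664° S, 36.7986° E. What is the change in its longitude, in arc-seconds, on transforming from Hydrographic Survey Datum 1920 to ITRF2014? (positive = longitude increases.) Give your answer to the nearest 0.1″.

sin φ = -0.281779, cos φ = 0.959479, sin λ = 0.599004, cos λ = 0.800746.
East component: ΔE = −sin λ·ΔX + cos λ·ΔY = −(0.599004)(241) + (0.800746)(-330) = -408.61 m.
1° of latitude spans 3600 × 30.80 = 110880 m; at latitude φ, 1° of longitude spans that × cos φ = 106387.1 m, so Δλ = -408.61 / 106387.1 × 3600 = -13.827″.

Δλ = -13.8″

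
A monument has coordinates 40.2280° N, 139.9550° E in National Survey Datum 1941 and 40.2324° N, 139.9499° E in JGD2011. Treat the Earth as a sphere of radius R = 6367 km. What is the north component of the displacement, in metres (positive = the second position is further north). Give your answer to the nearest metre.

Δφ = 40.2324° − 40.2280° = +0.0044°; Δλ = 139.9499° − 139.9550° = -0.0051°.
1° along a meridian = πR/180 = 111125 m.
ΔN = Δφ × 111125 = 489.0 m; ΔE = Δλ × 111125 × cos(40.2280°) = -0.0051 × 111125 × 0.763481 = -432.7 m.

ΔN = 489 m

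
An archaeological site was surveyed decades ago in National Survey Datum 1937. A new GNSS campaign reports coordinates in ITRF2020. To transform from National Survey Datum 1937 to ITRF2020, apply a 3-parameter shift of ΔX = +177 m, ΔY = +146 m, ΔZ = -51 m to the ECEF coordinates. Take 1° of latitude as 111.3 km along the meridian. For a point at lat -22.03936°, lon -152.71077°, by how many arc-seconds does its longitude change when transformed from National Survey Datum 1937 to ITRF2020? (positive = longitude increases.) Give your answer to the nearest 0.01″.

sin φ = -0.375243, cos φ = 0.926926, sin λ = -0.458483, cos λ = -0.888703.
East component: ΔE = −sin λ·ΔX + cos λ·ΔY = −(-0.458483)(177) + (-0.888703)(146) = -48.60 m.
1° of latitude spans 111300 m; at latitude φ, 1° of longitude spans that × cos φ = 103166.9 m, so Δλ = -48.60 / 103166.9 × 3600 = -1.696″.

Δλ = -1.70″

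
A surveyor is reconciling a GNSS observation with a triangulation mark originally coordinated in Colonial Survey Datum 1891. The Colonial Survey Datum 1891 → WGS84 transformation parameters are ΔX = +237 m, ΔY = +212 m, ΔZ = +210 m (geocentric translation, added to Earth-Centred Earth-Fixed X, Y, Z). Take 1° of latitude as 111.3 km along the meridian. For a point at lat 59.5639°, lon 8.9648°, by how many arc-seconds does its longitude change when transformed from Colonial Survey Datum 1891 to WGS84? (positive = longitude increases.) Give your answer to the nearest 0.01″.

Δλ = 11.01″

sin φ = 0.862195, cos φ = 0.506577, sin λ = 0.155828, cos λ = 0.987784.
East component: ΔE = −sin λ·ΔX + cos λ·ΔY = −(0.155828)(237) + (0.987784)(212) = 172.48 m.
1° of latitude spans 111300 m; at latitude φ, 1° of longitude spans that × cos φ = 56382.0 m, so Δλ = 172.48 / 56382.0 × 3600 = 11.013″.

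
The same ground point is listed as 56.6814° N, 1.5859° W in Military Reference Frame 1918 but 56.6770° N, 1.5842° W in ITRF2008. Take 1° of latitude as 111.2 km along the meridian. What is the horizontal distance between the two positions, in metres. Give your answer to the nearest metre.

500 m

Δφ = 56.6770° − 56.6814° = -0.0044°; Δλ = -1.5842° − -1.5859° = +0.0017°.
ΔN = Δφ × 111200 = -489.3 m; ΔE = Δλ × 111200 × cos(56.6814°) = +0.0017 × 111200 × 0.549294 = 103.8 m.
Distance = √(ΔE² + ΔN²) = √(103.8² + (-489.3)²) = 500.2 m.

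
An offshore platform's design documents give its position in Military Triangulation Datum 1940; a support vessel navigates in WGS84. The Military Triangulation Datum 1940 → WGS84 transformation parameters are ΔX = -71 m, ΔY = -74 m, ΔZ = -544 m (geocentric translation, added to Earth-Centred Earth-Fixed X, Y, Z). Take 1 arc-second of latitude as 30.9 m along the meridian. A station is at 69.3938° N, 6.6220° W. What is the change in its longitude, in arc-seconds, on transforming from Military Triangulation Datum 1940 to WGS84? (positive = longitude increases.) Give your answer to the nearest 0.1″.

Δλ = -7.5″

sin φ = 0.936021, cos φ = 0.351943, sin λ = -0.115319, cos λ = 0.993329.
East component: ΔE = −sin λ·ΔX + cos λ·ΔY = −(-0.115319)(-71) + (0.993329)(-74) = -81.69 m.
1° of latitude spans 3600 × 30.90 = 111240 m; at latitude φ, 1° of longitude spans that × cos φ = 39150.1 m, so Δλ = -81.69 / 39150.1 × 3600 = -7.512″.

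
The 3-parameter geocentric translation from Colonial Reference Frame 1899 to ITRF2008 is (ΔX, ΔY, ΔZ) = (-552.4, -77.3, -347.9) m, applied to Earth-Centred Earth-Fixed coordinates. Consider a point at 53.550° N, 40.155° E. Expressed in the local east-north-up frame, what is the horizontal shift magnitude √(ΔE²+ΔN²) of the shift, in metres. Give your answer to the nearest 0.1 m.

343.8 m

At φ = 53.550°, λ = 40.155°: sin φ = 0.804376, cos φ = 0.594121, sin λ = 0.644858, cos λ = 0.764303.
ΔE = −sin λ·ΔX + cos λ·ΔY = −(0.644858)·(-552.4) + (0.764303)·(-77.3) = 297.14 m.
ΔN = −sin φ cos λ·ΔX − sin φ sin λ·ΔY + cos φ·ΔZ = −(0.804376)(0.764303)(-552.4) − (0.804376)(0.644858)(-77.3) + (0.594121)(-347.9) = 173.01 m.
Horizontal magnitude = √(ΔE² + ΔN²) = √(297.14² + 173.01²) = 343.84 m.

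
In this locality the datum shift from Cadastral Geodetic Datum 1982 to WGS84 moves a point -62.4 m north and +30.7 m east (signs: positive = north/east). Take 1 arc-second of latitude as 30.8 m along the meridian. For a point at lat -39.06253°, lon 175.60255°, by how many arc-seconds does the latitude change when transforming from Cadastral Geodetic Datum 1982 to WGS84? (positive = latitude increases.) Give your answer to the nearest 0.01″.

Δφ = -2.03″

1″ of latitude = 30.80 m, so Δφ = -62.4 / 30.80 = -2.026″.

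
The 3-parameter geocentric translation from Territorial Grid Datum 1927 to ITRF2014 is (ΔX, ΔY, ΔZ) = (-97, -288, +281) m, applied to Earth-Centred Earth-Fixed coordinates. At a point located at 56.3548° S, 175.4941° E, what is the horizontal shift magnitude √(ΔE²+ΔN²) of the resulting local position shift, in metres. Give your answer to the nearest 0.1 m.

The local east axis at (φ, λ) is (−sin λ, cos λ, 0), so ΔE = −sin(175.4941°)·(-97) + cos(175.4941°)·(-288) = 294.73 m.
The local north axis is (−sin φ cos λ, −sin φ sin λ, cos φ), giving ΔN = 80.501 − 18.836 + 155.688 = 217.35 m.
Horizontal magnitude = √(ΔE² + ΔN²) = √(294.73² + 217.35²) = 366.21 m.

366.2 m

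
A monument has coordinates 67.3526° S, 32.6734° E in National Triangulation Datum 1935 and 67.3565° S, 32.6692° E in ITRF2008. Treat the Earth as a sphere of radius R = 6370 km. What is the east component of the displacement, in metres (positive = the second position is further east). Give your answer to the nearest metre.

Δφ = -67.3565° − -67.3526° = -0.0039°; Δλ = 32.6692° − 32.6734° = -0.0042°.
1° along a meridian = πR/180 = 111177 m.
ΔN = Δφ × 111177 = -433.6 m; ΔE = Δλ × 111177 × cos(-67.3526°) = -0.0042 × 111177 × 0.385059 = -179.8 m.

ΔE = -180 m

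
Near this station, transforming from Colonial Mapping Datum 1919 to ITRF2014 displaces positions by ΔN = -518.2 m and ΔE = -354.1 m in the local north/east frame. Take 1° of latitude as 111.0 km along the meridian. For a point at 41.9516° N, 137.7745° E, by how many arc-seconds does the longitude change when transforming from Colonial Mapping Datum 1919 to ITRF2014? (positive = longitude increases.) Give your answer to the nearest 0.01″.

At latitude 41.9516°, cos φ = 0.743710.
1° of longitude at this latitude = 111.0 × cos φ = 82.55 km, so Δλ = -354.1 / 82551.8 = -0.0042894° = -15.442″.

Δλ = -15.44″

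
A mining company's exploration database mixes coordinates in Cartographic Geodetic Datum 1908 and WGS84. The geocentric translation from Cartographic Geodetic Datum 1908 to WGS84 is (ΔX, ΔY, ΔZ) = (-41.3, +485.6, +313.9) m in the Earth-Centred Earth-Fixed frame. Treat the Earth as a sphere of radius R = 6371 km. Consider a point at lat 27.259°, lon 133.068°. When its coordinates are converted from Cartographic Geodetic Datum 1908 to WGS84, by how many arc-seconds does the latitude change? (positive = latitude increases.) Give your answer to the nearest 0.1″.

Δφ = 3.4″

sin φ = 0.458014, cos φ = 0.888945, sin λ = 0.730544, cos λ = -0.682866.
North component: ΔN = −sin φ cos λ·ΔX − sin φ sin λ·ΔY + cos φ·ΔZ = −(0.458014)(-0.682866)(-41.3) − (0.458014)(0.730544)(485.6) + (0.888945)(313.9) = 103.64 m.
1° of latitude spans πR/180 = 111195 m, so Δφ = 103.64 / 111195 × 3600 = 3.355″.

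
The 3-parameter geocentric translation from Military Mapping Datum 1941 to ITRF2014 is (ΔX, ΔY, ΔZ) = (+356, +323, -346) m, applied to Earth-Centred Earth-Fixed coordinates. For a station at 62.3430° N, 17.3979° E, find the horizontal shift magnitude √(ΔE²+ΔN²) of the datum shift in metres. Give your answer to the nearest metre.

583 m

The local east axis at (φ, λ) is (−sin λ, cos λ, 0), so ΔE = −sin(17.3979°)·356 + cos(17.3979°)·323 = 201.78 m.
The local north axis is (−sin φ cos λ, −sin φ sin λ, cos φ), giving ΔN = -300.899 − 85.544 − 160.605 = -547.05 m.
Horizontal magnitude = √(ΔE² + ΔN²) = √(201.78² + (-547.05)²) = 583.07 m.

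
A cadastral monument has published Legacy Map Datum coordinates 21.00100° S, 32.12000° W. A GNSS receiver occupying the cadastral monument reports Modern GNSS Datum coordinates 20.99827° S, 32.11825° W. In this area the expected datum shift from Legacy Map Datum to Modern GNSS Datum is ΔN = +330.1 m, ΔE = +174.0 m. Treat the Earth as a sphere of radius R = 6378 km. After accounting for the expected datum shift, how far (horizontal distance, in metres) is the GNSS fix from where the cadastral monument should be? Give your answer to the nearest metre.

27 m

Observed coordinate differences: Δφ = +0.00273°, Δλ = +0.00175°.
Converting to metres (1° lat = 111317 m, cos φ = 0.933574): observed ΔN = 303.9 m, observed ΔE = 181.9 m.
Subtracting the expected shift leaves a residual of 303.9 − (330.1) = -26.2 m north and 181.9 − (174.0) = 7.9 m east.
Residual distance = √((-26.2)² + 7.9²) = 27.4 m.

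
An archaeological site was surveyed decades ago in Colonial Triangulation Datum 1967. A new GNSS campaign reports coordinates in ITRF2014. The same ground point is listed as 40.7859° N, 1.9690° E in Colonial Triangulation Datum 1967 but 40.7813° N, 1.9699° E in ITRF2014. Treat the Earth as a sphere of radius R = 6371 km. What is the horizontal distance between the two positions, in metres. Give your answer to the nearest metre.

517 m

Δφ = 40.7813° − 40.7859° = -0.0046°; Δλ = 1.9699° − 1.9690° = +0.0009°.
1° along a meridian = πR/180 = 111195 m.
ΔN = Δφ × 111195 = -511.5 m; ΔE = Δλ × 111195 × cos(40.7859°) = +0.0009 × 111195 × 0.757156 = 75.8 m.
Distance = √(ΔE² + ΔN²) = √(75.8² + (-511.5)²) = 517.1 m.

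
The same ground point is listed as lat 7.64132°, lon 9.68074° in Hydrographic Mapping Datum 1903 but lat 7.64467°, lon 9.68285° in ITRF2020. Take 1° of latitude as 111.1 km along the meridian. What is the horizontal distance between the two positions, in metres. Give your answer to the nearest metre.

Δφ = 7.64467° − 7.64132° = +0.00335°; Δλ = 9.68285° − 9.68074° = +0.00211°.
ΔN = Δφ × 111100 = 372.2 m; ΔE = Δλ × 111100 × cos(7.64132°) = +0.00211 × 111100 × 0.991120 = 232.3 m.
Distance = √(ΔE² + ΔN²) = √(232.3² + 372.2²) = 438.8 m.

439 m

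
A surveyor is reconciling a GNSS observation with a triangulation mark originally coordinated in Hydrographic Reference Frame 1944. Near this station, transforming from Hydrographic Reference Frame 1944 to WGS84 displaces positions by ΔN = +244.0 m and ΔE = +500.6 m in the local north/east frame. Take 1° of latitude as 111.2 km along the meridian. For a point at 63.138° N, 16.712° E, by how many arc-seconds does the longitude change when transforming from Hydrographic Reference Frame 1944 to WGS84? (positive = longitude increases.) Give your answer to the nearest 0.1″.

At latitude 63.138°, cos φ = 0.451843.
1° of longitude at this latitude = 111.2 × cos φ = 50.24 km, so Δλ = 500.6 / 50245.0 = 0.0099632° = 35.867″.

Δλ = 35.9″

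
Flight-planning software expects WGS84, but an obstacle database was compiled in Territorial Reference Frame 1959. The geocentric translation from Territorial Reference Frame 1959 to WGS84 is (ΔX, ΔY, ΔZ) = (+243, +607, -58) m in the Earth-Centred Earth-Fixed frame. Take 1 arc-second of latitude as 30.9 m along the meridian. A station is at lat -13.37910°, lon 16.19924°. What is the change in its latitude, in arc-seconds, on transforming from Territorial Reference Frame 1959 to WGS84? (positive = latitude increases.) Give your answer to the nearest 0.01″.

Δφ = 1.19″

sin φ = -0.231393, cos φ = 0.972860, sin λ = 0.278978, cos λ = 0.960297.
North component: ΔN = −sin φ cos λ·ΔX − sin φ sin λ·ΔY + cos φ·ΔZ = −(-0.231393)(0.960297)(243) − (-0.231393)(0.278978)(607) + (0.972860)(-58) = 36.75 m.
1° of latitude spans 3600 × 30.90 = 111240 m, so Δφ = 36.75 / 111240 × 3600 = 1.189″.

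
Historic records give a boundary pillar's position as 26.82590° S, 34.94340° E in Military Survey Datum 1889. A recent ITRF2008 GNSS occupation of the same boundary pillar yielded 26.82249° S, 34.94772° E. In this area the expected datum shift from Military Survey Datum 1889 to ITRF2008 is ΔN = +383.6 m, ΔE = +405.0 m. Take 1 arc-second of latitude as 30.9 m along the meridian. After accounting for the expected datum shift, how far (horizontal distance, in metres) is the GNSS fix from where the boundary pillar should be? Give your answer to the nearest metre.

Observed coordinate differences: Δφ = +0.00341°, Δλ = +0.00432°.
Converting to metres (1° lat = 111240 m, cos φ = 0.892382): observed ΔN = 379.3 m, observed ΔE = 428.8 m.
Subtracting the expected shift leaves a residual of 379.3 − (383.6) = -4.3 m north and 428.8 − (405.0) = 23.8 m east.
Residual distance = √((-4.3)² + 23.8²) = 24.2 m.

24 m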